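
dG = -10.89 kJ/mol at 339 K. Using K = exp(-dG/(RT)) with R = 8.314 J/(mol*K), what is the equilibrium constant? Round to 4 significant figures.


dG is in kJ/mol; multiply by 1000 to match R in J/(mol*K).
RT = 8.314 * 339 = 2818.446 J/mol
exponent = -dG*1000 / (RT) = -(-10.89*1000) / 2818.446 = 3.86383135
K = exp(3.86383135)
K = 47.647557, rounded to 4 significant figures:

47.65


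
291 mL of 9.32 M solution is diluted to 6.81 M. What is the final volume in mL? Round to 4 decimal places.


Dilution: M1*V1 = M2*V2, solve for V2.
V2 = M1*V1 / M2
V2 = 9.32 * 291 / 6.81
V2 = 2712.12 / 6.81
V2 = 398.25550661 mL, rounded to 4 dp:

398.2555 mL


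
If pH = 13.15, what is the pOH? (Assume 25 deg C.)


At 25 deg C, pH + pOH = 14.
pOH = 14 - pH = 14 - 13.15
pOH = 0.85:

0.85


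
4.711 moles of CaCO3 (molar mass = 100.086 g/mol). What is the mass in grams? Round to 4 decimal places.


mass = n * M
mass = 4.711 * 100.086
mass = 471.505146 g, rounded to 4 dp:

471.5051 g


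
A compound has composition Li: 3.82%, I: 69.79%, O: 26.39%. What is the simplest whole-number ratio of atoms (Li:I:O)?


Assume 100 g of compound, divide each mass% by atomic mass to get moles, then normalize by the smallest to get a raw atom ratio.
Moles per 100 g: Li: 3.82/6.941 = 0.5504, I: 69.79/126.904 = 0.5499, O: 26.39/15.999 = 1.6495
Raw ratio (divide by min = 0.5499): Li: 1.001, I: 1.0, O: 2.999
Multiply by 1 to clear fractions: Li: 1.001 ~= 1, I: 1.0 ~= 1, O: 2.999 ~= 3
Reduce by GCD to get the simplest whole-number ratio:

1:1:3


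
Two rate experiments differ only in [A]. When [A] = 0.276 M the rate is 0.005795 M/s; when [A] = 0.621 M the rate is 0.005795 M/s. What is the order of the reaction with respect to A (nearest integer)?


Rate is proportional to [A]^n, so rate2/rate1 = ([A]2/[A]1)^n. Take logs to solve for n.
rate2/rate1 = 0.005795 / 0.005795 = 1.0
[A]2/[A]1 = 0.621 / 0.276 = 2.25
n = ln(1.0) / ln(2.25) = 0.0
Nearest integer order:

0


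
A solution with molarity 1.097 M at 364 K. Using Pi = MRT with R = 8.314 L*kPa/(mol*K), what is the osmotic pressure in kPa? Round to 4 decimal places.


Osmotic pressure (van't Hoff): Pi = M*R*T.
RT = 8.314 * 364 = 3026.296
Pi = 1.097 * 3026.296
Pi = 3319.846712 kPa, rounded to 4 dp:

3319.8467 kPa


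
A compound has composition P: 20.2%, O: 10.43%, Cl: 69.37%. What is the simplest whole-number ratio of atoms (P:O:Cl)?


Assume 100 g of compound, divide each mass% by atomic mass to get moles, then normalize by the smallest to get a raw atom ratio.
Moles per 100 g: P: 20.2/30.974 = 0.6522, O: 10.43/15.999 = 0.6519, Cl: 69.37/35.453 = 1.9567
Raw ratio (divide by min = 0.6519): P: 1.0, O: 1.0, Cl: 3.001
Multiply by 1 to clear fractions: P: 1.0 ~= 1, O: 1.0 ~= 1, Cl: 3.001 ~= 3
Reduce by GCD to get the simplest whole-number ratio:

1:1:3


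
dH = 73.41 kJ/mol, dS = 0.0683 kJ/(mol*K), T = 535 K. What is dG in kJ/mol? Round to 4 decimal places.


Gibbs: dG = dH - T*dS (consistent units, dS already in kJ/(mol*K)).
T*dS = 535 * 0.0683 = 36.5405
dG = 73.41 - (36.5405)
dG = 36.8695 kJ/mol, rounded to 4 dp:

36.8695 kJ/mol


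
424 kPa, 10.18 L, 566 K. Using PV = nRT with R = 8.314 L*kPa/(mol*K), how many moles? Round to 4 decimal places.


PV = nRT, solve for n = PV / (RT).
PV = 424 * 10.18 = 4316.32
RT = 8.314 * 566 = 4705.724
n = 4316.32 / 4705.724
n = 0.91724887 mol, rounded to 4 dp:

0.9172 mol


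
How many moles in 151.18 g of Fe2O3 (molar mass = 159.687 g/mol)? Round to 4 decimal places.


n = mass / M
n = 151.18 / 159.687
n = 0.94672703 mol, rounded to 4 dp:

0.9467 mol


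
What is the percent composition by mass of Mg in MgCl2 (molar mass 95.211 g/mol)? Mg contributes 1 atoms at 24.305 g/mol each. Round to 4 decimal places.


pct = 100 * (n_elem * M_elem) / M_total
mass_contribution = 1 * 24.305 = 24.305 g/mol
pct = 100 * 24.305 / 95.211
pct = 25.52751258 %, rounded to 4 dp:

25.5275 %


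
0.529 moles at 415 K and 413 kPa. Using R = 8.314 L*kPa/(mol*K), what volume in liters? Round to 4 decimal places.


PV = nRT, solve for V = nRT / P.
nRT = 0.529 * 8.314 * 415 = 1825.214
V = 1825.214 / 413
V = 4.41940436 L, rounded to 4 dp:

4.4194 L


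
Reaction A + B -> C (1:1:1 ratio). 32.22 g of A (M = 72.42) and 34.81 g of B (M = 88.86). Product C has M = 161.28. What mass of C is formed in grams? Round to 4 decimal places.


Find moles of each reactant; the smaller value is the limiting reagent in a 1:1:1 reaction, so moles_C equals moles of the limiter.
n_A = mass_A / M_A = 32.22 / 72.42 = 0.444905 mol
n_B = mass_B / M_B = 34.81 / 88.86 = 0.39174 mol
Limiting reagent: B (smaller), n_limiting = 0.39174 mol
mass_C = n_limiting * M_C = 0.39174 * 161.28
mass_C = 63.1798272 g, rounded to 4 dp:

63.1798 g


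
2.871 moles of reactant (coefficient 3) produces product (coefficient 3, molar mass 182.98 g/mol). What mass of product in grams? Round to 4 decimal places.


Use the coefficient ratio to convert reactant moles to product moles, then multiply by the product's molar mass.
moles_P = moles_R * (coeff_P / coeff_R) = 2.871 * (3/3) = 2.871
mass_P = moles_P * M_P = 2.871 * 182.98
mass_P = 525.33558 g, rounded to 4 dp:

525.3356 g


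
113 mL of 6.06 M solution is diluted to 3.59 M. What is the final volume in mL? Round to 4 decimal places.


Dilution: M1*V1 = M2*V2, solve for V2.
V2 = M1*V1 / M2
V2 = 6.06 * 113 / 3.59
V2 = 684.78 / 3.59
V2 = 190.74651811 mL, rounded to 4 dp:

190.7465 mL


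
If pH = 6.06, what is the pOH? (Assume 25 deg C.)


At 25 deg C, pH + pOH = 14.
pOH = 14 - pH = 14 - 6.06
pOH = 7.94:

7.94


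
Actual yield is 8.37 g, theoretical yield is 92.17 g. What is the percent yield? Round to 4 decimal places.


% yield = 100 * actual / theoretical
% yield = 100 * 8.37 / 92.17
% yield = 9.08104589 %, rounded to 4 dp:

9.0810 %


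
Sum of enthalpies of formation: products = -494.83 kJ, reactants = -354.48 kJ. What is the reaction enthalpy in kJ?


dH_rxn = sum(dH_f products) - sum(dH_f reactants)
dH_rxn = -494.83 - (-354.48)
dH_rxn = -140.35 kJ:

-140.35 kJ


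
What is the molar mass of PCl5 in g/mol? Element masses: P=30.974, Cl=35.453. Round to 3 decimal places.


M = sum(count * atomic_mass) over atoms.
M = 1*30.974 + 5*35.453
M = 30.974 + 177.265
M = 208.239 g/mol, rounded to 3 dp:

208.239 g/mol


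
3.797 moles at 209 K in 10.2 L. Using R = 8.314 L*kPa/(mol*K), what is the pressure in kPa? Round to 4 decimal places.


PV = nRT, solve for P = nRT / V.
nRT = 3.797 * 8.314 * 209 = 6597.7659
P = 6597.7659 / 10.2
P = 646.83979412 kPa, rounded to 4 dp:

646.8398 kPa


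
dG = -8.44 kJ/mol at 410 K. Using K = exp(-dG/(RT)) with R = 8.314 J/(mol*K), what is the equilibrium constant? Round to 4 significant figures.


dG is in kJ/mol; multiply by 1000 to match R in J/(mol*K).
RT = 8.314 * 410 = 3408.74 J/mol
exponent = -dG*1000 / (RT) = -(-8.44*1000) / 3408.74 = 2.4759882
K = exp(2.4759882)
K = 11.893454, rounded to 4 significant figures:

11.89


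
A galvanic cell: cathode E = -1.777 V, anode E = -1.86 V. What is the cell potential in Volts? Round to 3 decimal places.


Standard cell potential: E_cell = E_cathode - E_anode.
E_cell = -1.777 - (-1.86)
E_cell = 0.083 V, rounded to 3 dp:

0.083 V


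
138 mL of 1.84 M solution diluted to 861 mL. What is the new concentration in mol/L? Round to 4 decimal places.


Dilution: M1*V1 = M2*V2, solve for M2.
M2 = M1*V1 / V2
M2 = 1.84 * 138 / 861
M2 = 253.92 / 861
M2 = 0.29491289 mol/L, rounded to 4 dp:

0.2949 mol/L


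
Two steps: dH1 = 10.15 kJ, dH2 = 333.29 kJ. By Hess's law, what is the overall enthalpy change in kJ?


Hess's law: enthalpy is a state function, so add the step enthalpies.
dH_total = dH1 + dH2 = 10.15 + (333.29)
dH_total = 343.44 kJ:

343.44 kJ


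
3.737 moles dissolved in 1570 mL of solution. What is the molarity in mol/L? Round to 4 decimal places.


Convert volume to liters: V_L = V_mL / 1000.
V_L = 1570 / 1000 = 1.57 L
M = n / V_L = 3.737 / 1.57
M = 2.38025478 mol/L, rounded to 4 dp:

2.3803 mol/L


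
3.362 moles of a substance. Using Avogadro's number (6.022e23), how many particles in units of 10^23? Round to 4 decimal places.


N = n * NA, then divide by 1e23 for the requested units.
N / 1e23 = n * 6.022
N / 1e23 = 3.362 * 6.022
N / 1e23 = 20.245964, rounded to 4 dp:

20.2460


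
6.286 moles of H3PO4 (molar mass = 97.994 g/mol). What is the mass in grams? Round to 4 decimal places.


mass = n * M
mass = 6.286 * 97.994
mass = 615.990284 g, rounded to 4 dp:

615.9903 g


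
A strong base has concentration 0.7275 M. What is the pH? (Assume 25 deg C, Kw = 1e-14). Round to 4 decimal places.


A strong base dissociates completely, so [OH-] equals the given concentration.
pOH = -log10([OH-]) = -log10(0.7275) = 0.138167
pH = 14 - pOH = 14 - 0.138167
pH = 13.861833, rounded to 4 dp:

13.8618


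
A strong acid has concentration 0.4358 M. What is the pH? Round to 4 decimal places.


A strong acid dissociates completely, so [H+] equals the given concentration.
pH = -log10([H+]) = -log10(0.4358)
pH = 0.36071277, rounded to 4 dp:

0.3607


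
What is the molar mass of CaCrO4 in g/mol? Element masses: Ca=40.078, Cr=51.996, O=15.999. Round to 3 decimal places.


M = sum(count * atomic_mass) over atoms.
M = 1*40.078 + 1*51.996 + 4*15.999
M = 40.078 + 51.996 + 63.996
M = 156.07 g/mol, rounded to 3 dp:

156.070 g/mol


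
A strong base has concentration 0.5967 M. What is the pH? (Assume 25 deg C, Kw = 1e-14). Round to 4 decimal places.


A strong base dissociates completely, so [OH-] equals the given concentration.
pOH = -log10([OH-]) = -log10(0.5967) = 0.224244
pH = 14 - pOH = 14 - 0.224244
pH = 13.775756, rounded to 4 dp:

13.7758


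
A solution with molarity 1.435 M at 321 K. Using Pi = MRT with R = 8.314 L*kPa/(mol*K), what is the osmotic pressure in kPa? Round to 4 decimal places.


Osmotic pressure (van't Hoff): Pi = M*R*T.
RT = 8.314 * 321 = 2668.794
Pi = 1.435 * 2668.794
Pi = 3829.71939 kPa, rounded to 4 dp:

3829.7194 kPa


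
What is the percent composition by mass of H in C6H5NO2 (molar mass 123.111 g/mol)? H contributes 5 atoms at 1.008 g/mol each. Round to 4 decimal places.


pct = 100 * (n_elem * M_elem) / M_total
mass_contribution = 5 * 1.008 = 5.04 g/mol
pct = 100 * 5.04 / 123.111
pct = 4.09386651 %, rounded to 4 dp:

4.0939 %


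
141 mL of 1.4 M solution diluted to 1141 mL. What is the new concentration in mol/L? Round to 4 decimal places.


Dilution: M1*V1 = M2*V2, solve for M2.
M2 = M1*V1 / V2
M2 = 1.4 * 141 / 1141
M2 = 197.4 / 1141
M2 = 0.17300613 mol/L, rounded to 4 dp:

0.1730 mol/L


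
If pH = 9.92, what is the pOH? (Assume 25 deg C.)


At 25 deg C, pH + pOH = 14.
pOH = 14 - pH = 14 - 9.92
pOH = 4.08:

4.08


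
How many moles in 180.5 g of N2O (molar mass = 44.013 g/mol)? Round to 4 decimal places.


n = mass / M
n = 180.5 / 44.013
n = 4.10106105 mol, rounded to 4 dp:

4.1011 mol


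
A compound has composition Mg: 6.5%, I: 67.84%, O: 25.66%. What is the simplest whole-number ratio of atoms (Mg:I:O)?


Assume 100 g of compound, divide each mass% by atomic mass to get moles, then normalize by the smallest to get a raw atom ratio.
Moles per 100 g: Mg: 6.5/24.305 = 0.2674, I: 67.84/126.904 = 0.5346, O: 25.66/15.999 = 1.6039
Raw ratio (divide by min = 0.2674): Mg: 1.0, I: 1.999, O: 5.997
Multiply by 1 to clear fractions: Mg: 1.0 ~= 1, I: 1.999 ~= 2, O: 5.997 ~= 6
Reduce by GCD to get the simplest whole-number ratio:

1:2:6


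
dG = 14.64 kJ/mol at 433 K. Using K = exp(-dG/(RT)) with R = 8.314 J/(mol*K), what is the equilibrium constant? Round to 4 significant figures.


dG is in kJ/mol; multiply by 1000 to match R in J/(mol*K).
RT = 8.314 * 433 = 3599.962 J/mol
exponent = -dG*1000 / (RT) = -(14.64*1000) / 3599.962 = -4.06670959
K = exp(-4.06670959)
K = 0.017133673, rounded to 4 significant figures:

0.01713


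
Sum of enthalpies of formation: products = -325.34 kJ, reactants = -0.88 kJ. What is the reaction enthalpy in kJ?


dH_rxn = sum(dH_f products) - sum(dH_f reactants)
dH_rxn = -325.34 - (-0.88)
dH_rxn = -324.46 kJ:

-324.46 kJ


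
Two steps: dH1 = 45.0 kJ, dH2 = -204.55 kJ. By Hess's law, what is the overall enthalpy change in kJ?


Hess's law: enthalpy is a state function, so add the step enthalpies.
dH_total = dH1 + dH2 = 45.0 + (-204.55)
dH_total = -159.55 kJ:

-159.55 kJ


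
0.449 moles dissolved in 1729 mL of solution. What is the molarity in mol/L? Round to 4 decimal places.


Convert volume to liters: V_L = V_mL / 1000.
V_L = 1729 / 1000 = 1.729 L
M = n / V_L = 0.449 / 1.729
M = 0.25968768 mol/L, rounded to 4 dp:

0.2597 mol/L


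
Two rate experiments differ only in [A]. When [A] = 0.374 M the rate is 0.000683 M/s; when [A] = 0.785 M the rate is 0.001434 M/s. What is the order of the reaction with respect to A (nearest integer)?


Rate is proportional to [A]^n, so rate2/rate1 = ([A]2/[A]1)^n. Take logs to solve for n.
rate2/rate1 = 0.001434 / 0.000683 = 2.0996
[A]2/[A]1 = 0.785 / 0.374 = 2.0989
n = ln(2.0996) / ln(2.0989) = 1.0
Nearest integer order:

1


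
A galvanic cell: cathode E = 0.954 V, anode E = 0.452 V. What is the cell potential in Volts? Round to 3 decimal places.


Standard cell potential: E_cell = E_cathode - E_anode.
E_cell = 0.954 - (0.452)
E_cell = 0.502 V, rounded to 3 dp:

0.502 V


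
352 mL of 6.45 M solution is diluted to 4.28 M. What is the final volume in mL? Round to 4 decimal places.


Dilution: M1*V1 = M2*V2, solve for V2.
V2 = M1*V1 / M2
V2 = 6.45 * 352 / 4.28
V2 = 2270.4 / 4.28
V2 = 530.46728972 mL, rounded to 4 dp:

530.4673 mL


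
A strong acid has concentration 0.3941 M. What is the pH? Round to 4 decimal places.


A strong acid dissociates completely, so [H+] equals the given concentration.
pH = -log10([H+]) = -log10(0.3941)
pH = 0.40439357, rounded to 4 dp:

0.4044


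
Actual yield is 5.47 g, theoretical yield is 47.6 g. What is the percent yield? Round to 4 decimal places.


% yield = 100 * actual / theoretical
% yield = 100 * 5.47 / 47.6
% yield = 11.49159664 %, rounded to 4 dp:

11.4916 %


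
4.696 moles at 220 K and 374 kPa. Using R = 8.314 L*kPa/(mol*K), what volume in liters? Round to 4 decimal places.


PV = nRT, solve for V = nRT / P.
nRT = 4.696 * 8.314 * 220 = 8589.3597
V = 8589.3597 / 374
V = 22.96620241 L, rounded to 4 dp:

22.9662 L


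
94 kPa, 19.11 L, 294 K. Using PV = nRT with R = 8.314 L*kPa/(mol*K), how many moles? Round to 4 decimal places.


PV = nRT, solve for n = PV / (RT).
PV = 94 * 19.11 = 1796.34
RT = 8.314 * 294 = 2444.316
n = 1796.34 / 2444.316
n = 0.73490498 mol, rounded to 4 dp:

0.7349 mol


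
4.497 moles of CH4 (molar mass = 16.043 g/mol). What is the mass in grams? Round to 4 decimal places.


mass = n * M
mass = 4.497 * 16.043
mass = 72.145371 g, rounded to 4 dp:

72.1454 g


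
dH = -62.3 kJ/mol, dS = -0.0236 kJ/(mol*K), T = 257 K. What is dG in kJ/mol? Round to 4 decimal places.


Gibbs: dG = dH - T*dS (consistent units, dS already in kJ/(mol*K)).
T*dS = 257 * -0.0236 = -6.0652
dG = -62.3 - (-6.0652)
dG = -56.2348 kJ/mol, rounded to 4 dp:

-56.2348 kJ/mol


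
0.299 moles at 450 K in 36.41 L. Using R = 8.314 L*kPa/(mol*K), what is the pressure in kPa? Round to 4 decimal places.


PV = nRT, solve for P = nRT / V.
nRT = 0.299 * 8.314 * 450 = 1118.6487
P = 1118.6487 / 36.41
P = 30.72366658 kPa, rounded to 4 dp:

30.7237 kPa


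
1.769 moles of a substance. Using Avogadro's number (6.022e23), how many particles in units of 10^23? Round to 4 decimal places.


N = n * NA, then divide by 1e23 for the requested units.
N / 1e23 = n * 6.022
N / 1e23 = 1.769 * 6.022
N / 1e23 = 10.652918, rounded to 4 dp:

10.6529


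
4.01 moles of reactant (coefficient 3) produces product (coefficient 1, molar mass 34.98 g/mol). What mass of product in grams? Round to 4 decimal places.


Use the coefficient ratio to convert reactant moles to product moles, then multiply by the product's molar mass.
moles_P = moles_R * (coeff_P / coeff_R) = 4.01 * (1/3) = 1.336667
mass_P = moles_P * M_P = 1.336667 * 34.98
mass_P = 46.75661166 g, rounded to 4 dp:

46.7566 g


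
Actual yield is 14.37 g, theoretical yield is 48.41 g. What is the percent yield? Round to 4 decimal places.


% yield = 100 * actual / theoretical
% yield = 100 * 14.37 / 48.41
% yield = 29.6839496 %, rounded to 4 dp:

29.6839 %


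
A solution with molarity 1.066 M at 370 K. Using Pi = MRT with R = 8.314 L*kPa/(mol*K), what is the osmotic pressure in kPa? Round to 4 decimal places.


Osmotic pressure (van't Hoff): Pi = M*R*T.
RT = 8.314 * 370 = 3076.18
Pi = 1.066 * 3076.18
Pi = 3279.20788 kPa, rounded to 4 dp:

3279.2079 kPa


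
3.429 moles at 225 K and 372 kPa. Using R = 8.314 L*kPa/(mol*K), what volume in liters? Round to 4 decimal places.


PV = nRT, solve for V = nRT / P.
nRT = 3.429 * 8.314 * 225 = 6414.4588
V = 6414.4588 / 372
V = 17.24316882 L, rounded to 4 dp:

17.2432 L


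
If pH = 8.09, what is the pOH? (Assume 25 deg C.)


At 25 deg C, pH + pOH = 14.
pOH = 14 - pH = 14 - 8.09
pOH = 5.91:

5.91


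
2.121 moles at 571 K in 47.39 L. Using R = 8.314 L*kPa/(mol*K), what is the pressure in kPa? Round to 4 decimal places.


PV = nRT, solve for P = nRT / V.
nRT = 2.121 * 8.314 * 571 = 10069.0106
P = 10069.0106 / 47.39
P = 212.47120912 kPa, rounded to 4 dp:

212.4712 kPa


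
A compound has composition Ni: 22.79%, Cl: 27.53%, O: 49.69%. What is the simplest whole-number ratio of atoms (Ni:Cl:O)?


Assume 100 g of compound, divide each mass% by atomic mass to get moles, then normalize by the smallest to get a raw atom ratio.
Moles per 100 g: Ni: 22.79/58.693 = 0.3883, Cl: 27.53/35.453 = 0.7765, O: 49.69/15.999 = 3.1058
Raw ratio (divide by min = 0.3883): Ni: 1.0, Cl: 2.0, O: 7.999
Multiply by 1 to clear fractions: Ni: 1.0 ~= 1, Cl: 2.0 ~= 2, O: 7.999 ~= 8
Reduce by GCD to get the simplest whole-number ratio:

1:2:8


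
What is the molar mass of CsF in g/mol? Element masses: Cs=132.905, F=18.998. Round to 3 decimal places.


M = sum(count * atomic_mass) over atoms.
M = 1*132.905 + 1*18.998
M = 132.905 + 18.998
M = 151.903 g/mol, rounded to 3 dp:

151.903 g/mol


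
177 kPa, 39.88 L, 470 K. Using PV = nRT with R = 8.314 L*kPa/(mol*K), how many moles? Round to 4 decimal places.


PV = nRT, solve for n = PV / (RT).
PV = 177 * 39.88 = 7058.76
RT = 8.314 * 470 = 3907.58
n = 7058.76 / 3907.58
n = 1.80642751 mol, rounded to 4 dp:

1.8064 mol


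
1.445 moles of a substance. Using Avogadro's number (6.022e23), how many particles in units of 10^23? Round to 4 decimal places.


N = n * NA, then divide by 1e23 for the requested units.
N / 1e23 = n * 6.022
N / 1e23 = 1.445 * 6.022
N / 1e23 = 8.70179, rounded to 4 dp:

8.7018


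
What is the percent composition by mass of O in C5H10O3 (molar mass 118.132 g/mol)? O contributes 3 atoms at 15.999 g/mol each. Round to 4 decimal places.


pct = 100 * (n_elem * M_elem) / M_total
mass_contribution = 3 * 15.999 = 47.997 g/mol
pct = 100 * 47.997 / 118.132
pct = 40.62997325 %, rounded to 4 dp:

40.6300 %


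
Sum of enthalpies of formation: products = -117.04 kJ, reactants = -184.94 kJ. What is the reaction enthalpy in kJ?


dH_rxn = sum(dH_f products) - sum(dH_f reactants)
dH_rxn = -117.04 - (-184.94)
dH_rxn = 67.9 kJ:

67.90 kJ


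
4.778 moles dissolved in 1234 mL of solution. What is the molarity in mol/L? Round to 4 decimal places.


Convert volume to liters: V_L = V_mL / 1000.
V_L = 1234 / 1000 = 1.234 L
M = n / V_L = 4.778 / 1.234
M = 3.8719611 mol/L, rounded to 4 dp:

3.8720 mol/L


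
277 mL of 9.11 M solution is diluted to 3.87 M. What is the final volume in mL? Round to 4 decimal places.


Dilution: M1*V1 = M2*V2, solve for V2.
V2 = M1*V1 / M2
V2 = 9.11 * 277 / 3.87
V2 = 2523.47 / 3.87
V2 = 652.05943152 mL, rounded to 4 dp:

652.0594 mL


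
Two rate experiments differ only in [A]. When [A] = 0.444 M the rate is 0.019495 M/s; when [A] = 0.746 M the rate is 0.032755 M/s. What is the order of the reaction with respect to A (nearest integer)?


Rate is proportional to [A]^n, so rate2/rate1 = ([A]2/[A]1)^n. Take logs to solve for n.
rate2/rate1 = 0.032755 / 0.019495 = 1.6802
[A]2/[A]1 = 0.746 / 0.444 = 1.6802
n = ln(1.6802) / ln(1.6802) = 1.0
Nearest integer order:

1


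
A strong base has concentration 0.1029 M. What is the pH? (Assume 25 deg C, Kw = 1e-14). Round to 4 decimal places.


A strong base dissociates completely, so [OH-] equals the given concentration.
pOH = -log10([OH-]) = -log10(0.1029) = 0.987585
pH = 14 - pOH = 14 - 0.987585
pH = 13.012415, rounded to 4 dp:

13.0124


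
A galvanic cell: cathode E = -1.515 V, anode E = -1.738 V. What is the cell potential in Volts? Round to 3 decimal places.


Standard cell potential: E_cell = E_cathode - E_anode.
E_cell = -1.515 - (-1.738)
E_cell = 0.223 V, rounded to 3 dp:

0.223 V


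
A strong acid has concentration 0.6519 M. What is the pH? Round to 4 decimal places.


A strong acid dissociates completely, so [H+] equals the given concentration.
pH = -log10([H+]) = -log10(0.6519)
pH = 0.18581902, rounded to 4 dp:

0.1858


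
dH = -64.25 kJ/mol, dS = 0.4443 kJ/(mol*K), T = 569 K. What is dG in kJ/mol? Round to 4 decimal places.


Gibbs: dG = dH - T*dS (consistent units, dS already in kJ/(mol*K)).
T*dS = 569 * 0.4443 = 252.8067
dG = -64.25 - (252.8067)
dG = -317.0567 kJ/mol, rounded to 4 dp:

-317.0567 kJ/mol


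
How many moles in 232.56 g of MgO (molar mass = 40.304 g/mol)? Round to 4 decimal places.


n = mass / M
n = 232.56 / 40.304
n = 5.77014688 mol, rounded to 4 dp:

5.7701 mol


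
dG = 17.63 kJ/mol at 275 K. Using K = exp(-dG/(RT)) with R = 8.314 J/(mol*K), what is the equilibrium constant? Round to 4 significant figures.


dG is in kJ/mol; multiply by 1000 to match R in J/(mol*K).
RT = 8.314 * 275 = 2286.35 J/mol
exponent = -dG*1000 / (RT) = -(17.63*1000) / 2286.35 = -7.71098038
K = exp(-7.71098038)
K = 0.00044788217, rounded to 4 significant figures:

0.0004479


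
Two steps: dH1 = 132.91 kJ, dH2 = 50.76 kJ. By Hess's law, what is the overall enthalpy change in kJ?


Hess's law: enthalpy is a state function, so add the step enthalpies.
dH_total = dH1 + dH2 = 132.91 + (50.76)
dH_total = 183.67 kJ:

183.67 kJ


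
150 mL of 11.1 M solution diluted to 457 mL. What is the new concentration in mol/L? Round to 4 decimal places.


Dilution: M1*V1 = M2*V2, solve for M2.
M2 = M1*V1 / V2
M2 = 11.1 * 150 / 457
M2 = 1665.0 / 457
M2 = 3.64332604 mol/L, rounded to 4 dp:

3.6433 mol/L


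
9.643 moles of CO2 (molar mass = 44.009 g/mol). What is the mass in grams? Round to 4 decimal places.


mass = n * M
mass = 9.643 * 44.009
mass = 424.378787 g, rounded to 4 dp:

424.3788 g


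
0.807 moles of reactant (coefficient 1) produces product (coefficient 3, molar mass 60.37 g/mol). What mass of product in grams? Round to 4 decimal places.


Use the coefficient ratio to convert reactant moles to product moles, then multiply by the product's molar mass.
moles_P = moles_R * (coeff_P / coeff_R) = 0.807 * (3/1) = 2.421
mass_P = moles_P * M_P = 2.421 * 60.37
mass_P = 146.15577 g, rounded to 4 dp:

146.1558 g


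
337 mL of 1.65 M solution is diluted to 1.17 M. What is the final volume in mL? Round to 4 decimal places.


Dilution: M1*V1 = M2*V2, solve for V2.
V2 = M1*V1 / M2
V2 = 1.65 * 337 / 1.17
V2 = 556.05 / 1.17
V2 = 475.25641026 mL, rounded to 4 dp:

475.2564 mL


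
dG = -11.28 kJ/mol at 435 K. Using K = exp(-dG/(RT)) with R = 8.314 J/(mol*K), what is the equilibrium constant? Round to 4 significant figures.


dG is in kJ/mol; multiply by 1000 to match R in J/(mol*K).
RT = 8.314 * 435 = 3616.59 J/mol
exponent = -dG*1000 / (RT) = -(-11.28*1000) / 3616.59 = 3.11896013
K = exp(3.11896013)
K = 22.622843, rounded to 4 significant figures:

22.62


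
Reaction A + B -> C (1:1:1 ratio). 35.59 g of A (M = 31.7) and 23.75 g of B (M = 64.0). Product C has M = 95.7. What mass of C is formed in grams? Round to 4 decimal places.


Find moles of each reactant; the smaller value is the limiting reagent in a 1:1:1 reaction, so moles_C equals moles of the limiter.
n_A = mass_A / M_A = 35.59 / 31.7 = 1.122713 mol
n_B = mass_B / M_B = 23.75 / 64.0 = 0.371094 mol
Limiting reagent: B (smaller), n_limiting = 0.371094 mol
mass_C = n_limiting * M_C = 0.371094 * 95.7
mass_C = 35.5136958 g, rounded to 4 dp:

35.5137 g


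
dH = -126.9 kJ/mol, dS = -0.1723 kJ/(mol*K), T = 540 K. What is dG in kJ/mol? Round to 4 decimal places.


Gibbs: dG = dH - T*dS (consistent units, dS already in kJ/(mol*K)).
T*dS = 540 * -0.1723 = -93.042
dG = -126.9 - (-93.042)
dG = -33.858 kJ/mol, rounded to 4 dp:

-33.8580 kJ/mol


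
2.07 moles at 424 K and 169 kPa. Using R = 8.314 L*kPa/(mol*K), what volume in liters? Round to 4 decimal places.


PV = nRT, solve for V = nRT / P.
nRT = 2.07 * 8.314 * 424 = 7297.0315
V = 7297.0315 / 169
V = 43.17770118 L, rounded to 4 dp:

43.1777 L


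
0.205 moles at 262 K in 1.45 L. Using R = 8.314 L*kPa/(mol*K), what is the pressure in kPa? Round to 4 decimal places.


PV = nRT, solve for P = nRT / V.
nRT = 0.205 * 8.314 * 262 = 446.5449
P = 446.5449 / 1.45
P = 307.962 kPa, rounded to 4 dp:

307.9620 kPa


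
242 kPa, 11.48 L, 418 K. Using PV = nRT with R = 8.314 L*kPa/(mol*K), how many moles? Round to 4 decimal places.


PV = nRT, solve for n = PV / (RT).
PV = 242 * 11.48 = 2778.16
RT = 8.314 * 418 = 3475.252
n = 2778.16 / 3475.252
n = 0.79941253 mol, rounded to 4 dp:

0.7994 mol


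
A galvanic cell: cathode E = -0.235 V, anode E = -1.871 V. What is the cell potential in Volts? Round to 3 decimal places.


Standard cell potential: E_cell = E_cathode - E_anode.
E_cell = -0.235 - (-1.871)
E_cell = 1.636 V, rounded to 3 dp:

1.636 V


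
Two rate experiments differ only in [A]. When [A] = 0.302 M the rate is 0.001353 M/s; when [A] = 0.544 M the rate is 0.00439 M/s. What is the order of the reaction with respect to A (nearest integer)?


Rate is proportional to [A]^n, so rate2/rate1 = ([A]2/[A]1)^n. Take logs to solve for n.
rate2/rate1 = 0.00439 / 0.001353 = 3.2446
[A]2/[A]1 = 0.544 / 0.302 = 1.8013
n = ln(3.2446) / ln(1.8013) = 2.0
Nearest integer order:

2


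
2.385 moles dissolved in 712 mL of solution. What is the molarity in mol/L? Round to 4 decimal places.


Convert volume to liters: V_L = V_mL / 1000.
V_L = 712 / 1000 = 0.712 L
M = n / V_L = 2.385 / 0.712
M = 3.3497191 mol/L, rounded to 4 dp:

3.3497 mol/L


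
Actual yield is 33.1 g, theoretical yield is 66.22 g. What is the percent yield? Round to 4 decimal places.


% yield = 100 * actual / theoretical
% yield = 100 * 33.1 / 66.22
% yield = 49.98489882 %, rounded to 4 dp:

49.9849 %


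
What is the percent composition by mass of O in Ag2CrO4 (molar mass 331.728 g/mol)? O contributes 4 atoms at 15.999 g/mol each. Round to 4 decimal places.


pct = 100 * (n_elem * M_elem) / M_total
mass_contribution = 4 * 15.999 = 63.996 g/mol
pct = 100 * 63.996 / 331.728
pct = 19.29170887 %, rounded to 4 dp:

19.2917 %


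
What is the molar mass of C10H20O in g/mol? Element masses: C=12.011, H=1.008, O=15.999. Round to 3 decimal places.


M = sum(count * atomic_mass) over atoms.
M = 10*12.011 + 20*1.008 + 1*15.999
M = 120.11 + 20.16 + 15.999
M = 156.269 g/mol, rounded to 3 dp:

156.269 g/mol


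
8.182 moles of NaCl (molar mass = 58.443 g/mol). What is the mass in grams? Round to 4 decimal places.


mass = n * M
mass = 8.182 * 58.443
mass = 478.180626 g, rounded to 4 dp:

478.1806 g


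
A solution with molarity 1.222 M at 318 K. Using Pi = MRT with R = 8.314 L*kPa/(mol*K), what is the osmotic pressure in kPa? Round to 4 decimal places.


Osmotic pressure (van't Hoff): Pi = M*R*T.
RT = 8.314 * 318 = 2643.852
Pi = 1.222 * 2643.852
Pi = 3230.787144 kPa, rounded to 4 dp:

3230.7871 kPa


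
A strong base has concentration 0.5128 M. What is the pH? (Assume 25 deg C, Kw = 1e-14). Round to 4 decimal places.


A strong base dissociates completely, so [OH-] equals the given concentration.
pOH = -log10([OH-]) = -log10(0.5128) = 0.290052
pH = 14 - pOH = 14 - 0.290052
pH = 13.709948, rounded to 4 dp:

13.7099


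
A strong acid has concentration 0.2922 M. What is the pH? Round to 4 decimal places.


A strong acid dissociates completely, so [H+] equals the given concentration.
pH = -log10([H+]) = -log10(0.2922)
pH = 0.53431979, rounded to 4 dp:

0.5343


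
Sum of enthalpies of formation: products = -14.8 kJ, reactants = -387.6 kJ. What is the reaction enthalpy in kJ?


dH_rxn = sum(dH_f products) - sum(dH_f reactants)
dH_rxn = -14.8 - (-387.6)
dH_rxn = 372.8 kJ:

372.80 kJ


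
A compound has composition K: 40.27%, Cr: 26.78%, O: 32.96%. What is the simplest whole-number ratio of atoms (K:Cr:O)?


Assume 100 g of compound, divide each mass% by atomic mass to get moles, then normalize by the smallest to get a raw atom ratio.
Moles per 100 g: K: 40.27/39.098 = 1.03, Cr: 26.78/51.996 = 0.515, O: 32.96/15.999 = 2.0601
Raw ratio (divide by min = 0.515): K: 2.0, Cr: 1.0, O: 4.0
Multiply by 1 to clear fractions: K: 2.0 ~= 2, Cr: 1.0 ~= 1, O: 4.0 ~= 4
Reduce by GCD to get the simplest whole-number ratio:

2:1:4


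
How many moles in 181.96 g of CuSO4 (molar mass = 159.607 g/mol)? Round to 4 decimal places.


n = mass / M
n = 181.96 / 159.607
n = 1.14005025 mol, rounded to 4 dp:

1.1401 mol


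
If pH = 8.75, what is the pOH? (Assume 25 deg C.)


At 25 deg C, pH + pOH = 14.
pOH = 14 - pH = 14 - 8.75
pOH = 5.25:

5.25


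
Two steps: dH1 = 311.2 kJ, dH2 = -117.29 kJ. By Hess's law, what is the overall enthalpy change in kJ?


Hess's law: enthalpy is a state function, so add the step enthalpies.
dH_total = dH1 + dH2 = 311.2 + (-117.29)
dH_total = 193.91 kJ:

193.91 kJ


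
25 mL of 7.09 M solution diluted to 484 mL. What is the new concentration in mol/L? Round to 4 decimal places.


Dilution: M1*V1 = M2*V2, solve for M2.
M2 = M1*V1 / V2
M2 = 7.09 * 25 / 484
M2 = 177.25 / 484
M2 = 0.36621901 mol/L, rounded to 4 dp:

0.3662 mol/L


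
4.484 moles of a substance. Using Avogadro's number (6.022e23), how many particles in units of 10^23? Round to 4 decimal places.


N = n * NA, then divide by 1e23 for the requested units.
N / 1e23 = n * 6.022
N / 1e23 = 4.484 * 6.022
N / 1e23 = 27.002648, rounded to 4 dp:

27.0026


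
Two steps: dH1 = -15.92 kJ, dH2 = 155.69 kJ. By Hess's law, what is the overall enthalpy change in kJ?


Hess's law: enthalpy is a state function, so add the step enthalpies.
dH_total = dH1 + dH2 = -15.92 + (155.69)
dH_total = 139.77 kJ:

139.77 kJ


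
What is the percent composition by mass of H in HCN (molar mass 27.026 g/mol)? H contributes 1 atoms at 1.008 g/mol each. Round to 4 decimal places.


pct = 100 * (n_elem * M_elem) / M_total
mass_contribution = 1 * 1.008 = 1.008 g/mol
pct = 100 * 1.008 / 27.026
pct = 3.72974173 %, rounded to 4 dp:

3.7297 %


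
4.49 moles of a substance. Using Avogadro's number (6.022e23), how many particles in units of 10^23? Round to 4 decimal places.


N = n * NA, then divide by 1e23 for the requested units.
N / 1e23 = n * 6.022
N / 1e23 = 4.49 * 6.022
N / 1e23 = 27.03878, rounded to 4 dp:

27.0388


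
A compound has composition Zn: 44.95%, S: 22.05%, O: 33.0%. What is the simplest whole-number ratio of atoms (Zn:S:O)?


Assume 100 g of compound, divide each mass% by atomic mass to get moles, then normalize by the smallest to get a raw atom ratio.
Moles per 100 g: Zn: 44.95/65.38 = 0.6875, S: 22.05/32.065 = 0.6877, O: 33.0/15.999 = 2.0626
Raw ratio (divide by min = 0.6875): Zn: 1.0, S: 1.0, O: 3.0
Multiply by 1 to clear fractions: Zn: 1.0 ~= 1, S: 1.0 ~= 1, O: 3.0 ~= 3
Reduce by GCD to get the simplest whole-number ratio:

1:1:3


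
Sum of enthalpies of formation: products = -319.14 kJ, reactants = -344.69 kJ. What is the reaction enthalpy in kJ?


dH_rxn = sum(dH_f products) - sum(dH_f reactants)
dH_rxn = -319.14 - (-344.69)
dH_rxn = 25.55 kJ:

25.55 kJ


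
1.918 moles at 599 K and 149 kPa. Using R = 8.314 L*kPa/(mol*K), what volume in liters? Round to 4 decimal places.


PV = nRT, solve for V = nRT / P.
nRT = 1.918 * 8.314 * 599 = 9551.8049
V = 9551.8049 / 149
V = 64.10607315 L, rounded to 4 dp:

64.1061 L


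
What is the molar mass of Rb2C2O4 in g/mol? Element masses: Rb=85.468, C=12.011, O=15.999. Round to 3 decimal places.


M = sum(count * atomic_mass) over atoms.
M = 2*85.468 + 2*12.011 + 4*15.999
M = 170.936 + 24.022 + 63.996
M = 258.954 g/mol, rounded to 3 dp:

258.954 g/mol


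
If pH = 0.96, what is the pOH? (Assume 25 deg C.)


At 25 deg C, pH + pOH = 14.
pOH = 14 - pH = 14 - 0.96
pOH = 13.04:

13.04


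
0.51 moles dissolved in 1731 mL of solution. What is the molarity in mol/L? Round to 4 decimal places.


Convert volume to liters: V_L = V_mL / 1000.
V_L = 1731 / 1000 = 1.731 L
M = n / V_L = 0.51 / 1.731
M = 0.29462738 mol/L, rounded to 4 dp:

0.2946 mol/L


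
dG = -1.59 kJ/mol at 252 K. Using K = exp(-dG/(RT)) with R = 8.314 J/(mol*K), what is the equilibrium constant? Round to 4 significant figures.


dG is in kJ/mol; multiply by 1000 to match R in J/(mol*K).
RT = 8.314 * 252 = 2095.128 J/mol
exponent = -dG*1000 / (RT) = -(-1.59*1000) / 2095.128 = 0.75890351
K = exp(0.75890351)
K = 2.1359329, rounded to 4 significant figures:

2.136


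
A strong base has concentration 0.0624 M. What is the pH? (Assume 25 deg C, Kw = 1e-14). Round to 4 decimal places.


A strong base dissociates completely, so [OH-] equals the given concentration.
pOH = -log10([OH-]) = -log10(0.0624) = 1.204815
pH = 14 - pOH = 14 - 1.204815
pH = 12.795185, rounded to 4 dp:

12.7952


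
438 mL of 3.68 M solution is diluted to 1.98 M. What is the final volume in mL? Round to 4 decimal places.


Dilution: M1*V1 = M2*V2, solve for V2.
V2 = M1*V1 / M2
V2 = 3.68 * 438 / 1.98
V2 = 1611.84 / 1.98
V2 = 814.06060606 mL, rounded to 4 dp:

814.0606 mL


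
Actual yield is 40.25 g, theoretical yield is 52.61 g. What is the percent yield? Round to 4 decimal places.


% yield = 100 * actual / theoretical
% yield = 100 * 40.25 / 52.61
% yield = 76.50636761 %, rounded to 4 dp:

76.5064 %


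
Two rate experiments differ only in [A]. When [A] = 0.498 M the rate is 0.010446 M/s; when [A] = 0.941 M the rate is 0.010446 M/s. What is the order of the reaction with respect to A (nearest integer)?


Rate is proportional to [A]^n, so rate2/rate1 = ([A]2/[A]1)^n. Take logs to solve for n.
rate2/rate1 = 0.010446 / 0.010446 = 1.0
[A]2/[A]1 = 0.941 / 0.498 = 1.8896
n = ln(1.0) / ln(1.8896) = 0.0
Nearest integer order:

0


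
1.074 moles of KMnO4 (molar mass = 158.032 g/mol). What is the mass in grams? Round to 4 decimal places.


mass = n * M
mass = 1.074 * 158.032
mass = 169.726368 g, rounded to 4 dp:

169.7264 g


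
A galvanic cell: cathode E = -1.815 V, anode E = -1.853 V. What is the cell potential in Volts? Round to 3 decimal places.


Standard cell potential: E_cell = E_cathode - E_anode.
E_cell = -1.815 - (-1.853)
E_cell = 0.038 V, rounded to 3 dp:

0.038 V


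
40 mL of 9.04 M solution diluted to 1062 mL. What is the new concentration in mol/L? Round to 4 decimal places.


Dilution: M1*V1 = M2*V2, solve for M2.
M2 = M1*V1 / V2
M2 = 9.04 * 40 / 1062
M2 = 361.6 / 1062
M2 = 0.34048964 mol/L, rounded to 4 dp:

0.3405 mol/L


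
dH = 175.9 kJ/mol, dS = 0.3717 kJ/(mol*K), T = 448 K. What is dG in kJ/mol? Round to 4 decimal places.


Gibbs: dG = dH - T*dS (consistent units, dS already in kJ/(mol*K)).
T*dS = 448 * 0.3717 = 166.5216
dG = 175.9 - (166.5216)
dG = 9.3784 kJ/mol, rounded to 4 dp:

9.3784 kJ/mol


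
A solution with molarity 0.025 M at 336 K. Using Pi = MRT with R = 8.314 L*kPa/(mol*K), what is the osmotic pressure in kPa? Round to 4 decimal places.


Osmotic pressure (van't Hoff): Pi = M*R*T.
RT = 8.314 * 336 = 2793.504
Pi = 0.025 * 2793.504
Pi = 69.8376 kPa, rounded to 4 dp:

69.8376 kPa


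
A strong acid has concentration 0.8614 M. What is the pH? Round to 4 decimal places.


A strong acid dissociates completely, so [H+] equals the given concentration.
pH = -log10([H+]) = -log10(0.8614)
pH = 0.06479513, rounded to 4 dp:

0.0648


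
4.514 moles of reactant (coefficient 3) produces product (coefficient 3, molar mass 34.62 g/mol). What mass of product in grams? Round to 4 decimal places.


Use the coefficient ratio to convert reactant moles to product moles, then multiply by the product's molar mass.
moles_P = moles_R * (coeff_P / coeff_R) = 4.514 * (3/3) = 4.514
mass_P = moles_P * M_P = 4.514 * 34.62
mass_P = 156.27468 g, rounded to 4 dp:

156.2747 g


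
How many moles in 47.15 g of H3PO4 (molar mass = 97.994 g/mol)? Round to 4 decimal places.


n = mass / M
n = 47.15 / 97.994
n = 0.48115191 mol, rounded to 4 dp:

0.4812 mol


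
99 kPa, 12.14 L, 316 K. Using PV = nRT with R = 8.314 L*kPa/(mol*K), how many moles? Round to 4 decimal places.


PV = nRT, solve for n = PV / (RT).
PV = 99 * 12.14 = 1201.86
RT = 8.314 * 316 = 2627.224
n = 1201.86 / 2627.224
n = 0.45746385 mol, rounded to 4 dp:

0.4575 mol


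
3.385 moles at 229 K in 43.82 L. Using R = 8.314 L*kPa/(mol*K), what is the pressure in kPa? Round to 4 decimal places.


PV = nRT, solve for P = nRT / V.
nRT = 3.385 * 8.314 * 229 = 6444.7218
P = 6444.7218 / 43.82
P = 147.07261068 kPa, rounded to 4 dp:

147.0726 kPa


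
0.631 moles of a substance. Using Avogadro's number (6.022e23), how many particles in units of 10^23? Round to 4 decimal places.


N = n * NA, then divide by 1e23 for the requested units.
N / 1e23 = n * 6.022
N / 1e23 = 0.631 * 6.022
N / 1e23 = 3.799882, rounded to 4 dp:

3.7999


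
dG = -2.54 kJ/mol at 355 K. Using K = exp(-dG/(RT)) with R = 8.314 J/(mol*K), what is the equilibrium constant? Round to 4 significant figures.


dG is in kJ/mol; multiply by 1000 to match R in J/(mol*K).
RT = 8.314 * 355 = 2951.47 J/mol
exponent = -dG*1000 / (RT) = -(-2.54*1000) / 2951.47 = 0.86058811
K = exp(0.86058811)
K = 2.3645509, rounded to 4 significant figures:

2.365


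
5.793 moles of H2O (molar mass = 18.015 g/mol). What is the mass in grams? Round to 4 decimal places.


mass = n * M
mass = 5.793 * 18.015
mass = 104.360895 g, rounded to 4 dp:

104.3609 g


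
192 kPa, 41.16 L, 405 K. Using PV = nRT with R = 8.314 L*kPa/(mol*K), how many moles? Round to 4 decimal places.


PV = nRT, solve for n = PV / (RT).
PV = 192 * 41.16 = 7902.72
RT = 8.314 * 405 = 3367.17
n = 7902.72 / 3367.17
n = 2.34699169 mol, rounded to 4 dp:

2.3470 mol


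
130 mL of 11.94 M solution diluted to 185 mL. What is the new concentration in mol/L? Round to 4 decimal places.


Dilution: M1*V1 = M2*V2, solve for M2.
M2 = M1*V1 / V2
M2 = 11.94 * 130 / 185
M2 = 1552.2 / 185
M2 = 8.39027027 mol/L, rounded to 4 dp:

8.3903 mol/L


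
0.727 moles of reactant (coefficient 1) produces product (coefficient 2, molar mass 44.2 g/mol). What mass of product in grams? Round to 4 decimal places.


Use the coefficient ratio to convert reactant moles to product moles, then multiply by the product's molar mass.
moles_P = moles_R * (coeff_P / coeff_R) = 0.727 * (2/1) = 1.454
mass_P = moles_P * M_P = 1.454 * 44.2
mass_P = 64.2668 g, rounded to 4 dp:

64.2668 g


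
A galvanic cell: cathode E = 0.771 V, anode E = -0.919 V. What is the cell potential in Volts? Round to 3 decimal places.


Standard cell potential: E_cell = E_cathode - E_anode.
E_cell = 0.771 - (-0.919)
E_cell = 1.69 V, rounded to 3 dp:

1.690 V


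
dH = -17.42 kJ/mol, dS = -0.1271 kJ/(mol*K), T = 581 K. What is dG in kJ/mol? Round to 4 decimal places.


Gibbs: dG = dH - T*dS (consistent units, dS already in kJ/(mol*K)).
T*dS = 581 * -0.1271 = -73.8451
dG = -17.42 - (-73.8451)
dG = 56.4251 kJ/mol, rounded to 4 dp:

56.4251 kJ/mol


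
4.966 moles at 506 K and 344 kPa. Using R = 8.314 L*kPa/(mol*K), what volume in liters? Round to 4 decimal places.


PV = nRT, solve for V = nRT / P.
nRT = 4.966 * 8.314 * 506 = 20891.3859
V = 20891.3859 / 344
V = 60.73077297 L, rounded to 4 dp:

60.7308 L
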